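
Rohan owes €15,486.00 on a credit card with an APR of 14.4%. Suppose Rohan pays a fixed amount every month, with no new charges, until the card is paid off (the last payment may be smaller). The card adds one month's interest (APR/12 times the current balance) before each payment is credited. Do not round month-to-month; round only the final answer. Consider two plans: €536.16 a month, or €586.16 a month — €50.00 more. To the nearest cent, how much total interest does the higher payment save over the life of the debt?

Monthly rate r = 14.4%/12 = 1.2% = 0.012.
At €536.16/mo: n = ⌈−ln(1 − rB₀/P)/ln(1+r)⌉ = 36 payments (last €363.10); total interest = total paid − €15,486.00 = €3,642.70.
At €586.16/mo: 32 payments (last €566.34); total interest €3,251.30.
Interest saved = €3,642.70 − €3,251.30 = €391.40.

€391.40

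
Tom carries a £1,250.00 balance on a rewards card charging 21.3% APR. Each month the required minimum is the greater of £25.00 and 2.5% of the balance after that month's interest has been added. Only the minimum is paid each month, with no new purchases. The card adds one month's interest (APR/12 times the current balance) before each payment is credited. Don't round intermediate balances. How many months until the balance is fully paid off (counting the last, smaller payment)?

Monthly rate r = 21.3%/12 = 1.775% = 0.01775.
While 2.5% of the post-interest balance exceeds £25.00, each month B ← (B·(1+r))·(1 − 0.025), i.e. B shrinks by the factor (1+r)·0.975 = 0.99231.
This holds for months 1–32. Entering month 33 the balance is £976.28; 2.5% of the post-interest balance is now below £25.00, so the flat £25.00 minimum applies from here.
From month 33 a fixed £25.00 at rate r clears £976.28 in 68 more payments. Total: 32 + 68 = 100 months.

100 months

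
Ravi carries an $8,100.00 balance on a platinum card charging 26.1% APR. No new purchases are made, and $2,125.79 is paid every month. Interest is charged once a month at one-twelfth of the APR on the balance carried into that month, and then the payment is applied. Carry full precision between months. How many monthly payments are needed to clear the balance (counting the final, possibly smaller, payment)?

5 months

Monthly rate r = 26.1%/12 = 2.175% = 0.02175.
Recurrence: B ← B·(1+r) − $2,125.79.
Month 1: interest $176.18; balance after payment $6,150.38.
Month 2: interest $133.77; balance after payment $4,158.37.
Month 3: interest $90.44; balance after payment $2,123.02.
Month 4: interest $46.18; balance after payment $43.41.
Month 5: interest $0.94; balance after payment $0.00.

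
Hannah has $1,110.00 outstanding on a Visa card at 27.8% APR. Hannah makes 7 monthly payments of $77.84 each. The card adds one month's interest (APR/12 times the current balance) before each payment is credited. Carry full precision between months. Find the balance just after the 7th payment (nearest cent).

$718.76

Monthly rate r = 27.8%/12 = 2.31667% = 0.0231667.
Each month: B ← B·(1+r) − $77.84.
Month 1: interest $25.72; balance after payment $1,057.88.
Month 2: interest $24.51; balance after payment $1,004.54.
Month 3: interest $23.27; balance after payment $949.97.
Month 4: interest $22.01; balance after payment $894.14.
Month 5: interest $20.71; balance after payment $837.02.
Month 6: interest $19.39; balance after payment $778.57.
Month 7: interest $18.04; balance after payment $718.76.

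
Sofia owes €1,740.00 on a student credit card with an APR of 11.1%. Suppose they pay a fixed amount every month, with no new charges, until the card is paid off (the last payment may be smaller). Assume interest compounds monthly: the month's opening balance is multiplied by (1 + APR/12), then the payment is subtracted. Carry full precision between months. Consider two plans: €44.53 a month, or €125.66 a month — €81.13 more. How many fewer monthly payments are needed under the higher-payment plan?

34 fewer payments

Monthly rate r = 11.1%/12 = 0.925% = 0.00925.
At €44.53/mo: n = ⌈−ln(1 − rB₀/P)/ln(1+r)⌉ = 49 payments (last €31.88); total interest = total paid − €1,740.00 = €429.32.
At €125.66/mo: 15 payments (last €111.38); total interest €130.62.
Payments saved = 49 − 15 = 34.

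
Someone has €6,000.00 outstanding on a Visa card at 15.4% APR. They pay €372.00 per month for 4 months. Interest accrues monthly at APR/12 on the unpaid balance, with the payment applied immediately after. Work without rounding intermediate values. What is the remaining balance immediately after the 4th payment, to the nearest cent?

€4,797.09

Monthly rate r = 15.4%/12 = 1.28333% = 0.0128333.
Each month: B ← B·(1+r) − €372.00.
Month 1: interest €77.00; balance after payment €5,705.00.
Month 2: interest €73.21; balance after payment €5,406.21.
Month 3: interest €69.38; balance after payment €5,103.59.
Month 4: interest €65.50; balance after payment €4,797.09.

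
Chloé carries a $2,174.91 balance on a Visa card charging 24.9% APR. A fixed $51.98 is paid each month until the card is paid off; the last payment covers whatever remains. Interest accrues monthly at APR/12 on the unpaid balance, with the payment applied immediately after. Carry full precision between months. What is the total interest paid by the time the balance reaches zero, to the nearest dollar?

$2,954

Monthly rate r = 24.9%/12 = 2.075% = 0.02075.
Payoff takes n = ⌈−ln(1 − rB₀/P)/ln(1+r)⌉ = ⌈98.673⌉ = 99 payments; the last is $35.12.
Total paid = 98·$51.98 + $35.12 = $5,129.16.
Total interest = total paid − principal = $5,129.16 − $2,174.91 = $2,954.25.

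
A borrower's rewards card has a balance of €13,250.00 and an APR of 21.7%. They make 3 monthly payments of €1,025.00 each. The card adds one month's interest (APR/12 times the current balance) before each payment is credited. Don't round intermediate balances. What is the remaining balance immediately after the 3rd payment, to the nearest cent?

€10,850.95

Monthly rate r = 21.7%/12 = 1.80833% = 0.0180833.
Each month: B ← B·(1+r) − €1,025.00.
Month 1: interest €239.60; balance after payment €12,464.60.
Month 2: interest €225.40; balance after payment €11,665.01.
Month 3: interest €210.94; balance after payment €10,850.95.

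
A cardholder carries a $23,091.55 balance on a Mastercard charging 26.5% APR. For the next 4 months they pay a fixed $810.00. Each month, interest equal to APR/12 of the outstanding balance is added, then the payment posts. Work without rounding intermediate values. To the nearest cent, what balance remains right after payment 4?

Monthly rate r = 26.5%/12 = 2.20833% = 0.0220833.
Each month: B ← B·(1+r) − $810.00.
Month 1: interest $509.94; balance after payment $22,791.49.
Month 2: interest $503.31; balance after payment $22,484.80.
Month 3: interest $496.54; balance after payment $22,171.34.
Month 4: interest $489.62; balance after payment $21,850.96.

$21,850.96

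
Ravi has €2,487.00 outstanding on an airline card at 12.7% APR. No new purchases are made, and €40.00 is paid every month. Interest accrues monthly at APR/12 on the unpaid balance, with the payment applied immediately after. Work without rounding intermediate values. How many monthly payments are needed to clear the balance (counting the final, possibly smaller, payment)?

102 payments

Monthly rate r = 12.7%/12 = 1.05833% = 0.0105833.
Recurrence: B ← B·(1+r) − €40.00.
Month 1: interest €26.32; balance after payment €2,473.32.
Month 2: interest €26.18; balance after payment €2,459.50.
Closed form: n = −ln(1 − rB₀/P)/ln(1+r) = −ln(0.34198)/ln(1.01058) ≈ 101.921, so the balance reaches zero during payment 102.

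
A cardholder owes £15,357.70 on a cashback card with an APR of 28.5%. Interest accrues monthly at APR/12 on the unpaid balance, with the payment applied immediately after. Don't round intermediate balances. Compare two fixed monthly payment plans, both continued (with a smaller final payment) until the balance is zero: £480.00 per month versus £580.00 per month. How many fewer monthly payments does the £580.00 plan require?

Monthly rate r = 28.5%/12 = 2.375% = 0.02375.
At £480.00/mo: n = ⌈−ln(1 − rB₀/P)/ln(1+r)⌉ = 61 payments (last £375.21); total interest = total paid − £15,357.70 = £13,817.51.
At £580.00/mo: 43 payments (last £133.83); total interest £9,136.13.
Payments saved = 61 − 43 = 18.

18 fewer payments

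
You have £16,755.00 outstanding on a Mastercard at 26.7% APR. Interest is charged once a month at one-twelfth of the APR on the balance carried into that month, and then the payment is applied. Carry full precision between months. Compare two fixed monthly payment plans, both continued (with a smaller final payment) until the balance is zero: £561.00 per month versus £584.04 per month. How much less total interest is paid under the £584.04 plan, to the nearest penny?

Monthly rate r = 26.7%/12 = 2.225% = 0.02225.
At £561.00/mo: n = ⌈−ln(1 − rB₀/P)/ln(1+r)⌉ = 50 payments (last £356.07); total interest = total paid − £16,755.00 = £11,090.07.
At £584.04/mo: 47 payments (last £125.52); total interest £10,236.36.
Interest saved = £11,090.07 − £10,236.36 = £853.71.

£853.71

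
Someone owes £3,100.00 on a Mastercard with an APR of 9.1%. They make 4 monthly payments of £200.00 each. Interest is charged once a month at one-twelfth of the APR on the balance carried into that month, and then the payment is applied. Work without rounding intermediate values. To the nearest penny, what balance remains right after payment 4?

Monthly rate r = 9.1%/12 = 0.758333% = 0.00758333.
Each month: B ← B·(1+r) − £200.00.
Month 1: interest £23.51; balance after payment £2,923.51.
Month 2: interest £22.17; balance after payment £2,745.68.
Month 3: interest £20.82; balance after payment £2,566.50.
Month 4: interest £19.46; balance after payment £2,385.96.

£2,385.96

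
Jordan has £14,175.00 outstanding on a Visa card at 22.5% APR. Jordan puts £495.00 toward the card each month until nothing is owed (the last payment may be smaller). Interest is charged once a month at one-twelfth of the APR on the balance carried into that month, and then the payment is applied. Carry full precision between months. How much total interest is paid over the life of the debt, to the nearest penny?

Monthly rate r = 22.5%/12 = 1.875% = 0.01875.
Payoff takes n = ⌈−ln(1 − rB₀/P)/ln(1+r)⌉ = ⌈41.444⌉ = 42 payments; the last is £220.95.
Total paid = 41·£495.00 + £220.95 = £20,515.95.
Total interest = total paid − principal = £20,515.95 − £14,175.00 = £6,340.95.

£6,340.95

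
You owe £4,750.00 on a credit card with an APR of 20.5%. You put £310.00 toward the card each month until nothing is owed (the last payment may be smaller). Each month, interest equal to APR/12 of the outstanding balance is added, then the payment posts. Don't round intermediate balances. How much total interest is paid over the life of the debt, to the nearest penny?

Monthly rate r = 20.5%/12 = 1.70833% = 0.0170833.
Payoff takes n = ⌈−ln(1 − rB₀/P)/ln(1+r)⌉ = ⌈17.916⌉ = 18 payments; the last is £284.29.
Total paid = 17·£310.00 + £284.29 = £5,554.29.
Total interest = total paid − principal = £5,554.29 − £4,750.00 = £804.29.

£804.29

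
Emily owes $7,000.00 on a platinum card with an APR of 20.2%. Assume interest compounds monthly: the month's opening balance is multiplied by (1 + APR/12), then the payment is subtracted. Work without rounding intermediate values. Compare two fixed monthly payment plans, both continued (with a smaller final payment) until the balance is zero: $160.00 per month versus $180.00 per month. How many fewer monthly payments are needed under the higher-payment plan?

16 fewer payments

Monthly rate r = 20.2%/12 = 1.68333% = 0.0168333.
At $160.00/mo: n = ⌈−ln(1 − rB₀/P)/ln(1+r)⌉ = 80 payments (last $141.79); total interest = total paid − $7,000.00 = $5,781.79.
At $180.00/mo: 64 payments (last $123.95); total interest $4,463.95.
Payments saved = 80 − 64 = 16.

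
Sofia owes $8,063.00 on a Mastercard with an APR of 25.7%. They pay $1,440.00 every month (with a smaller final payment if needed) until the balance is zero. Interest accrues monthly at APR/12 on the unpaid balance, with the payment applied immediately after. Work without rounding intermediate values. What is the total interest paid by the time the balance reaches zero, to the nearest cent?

$618.02

Monthly rate r = 25.7%/12 = 2.14167% = 0.0214167.
Payoff takes n = ⌈−ln(1 − rB₀/P)/ln(1+r)⌉ = ⌈6.028⌉ = 7 payments; the last is $41.02.
Total paid = 6·$1,440.00 + $41.02 = $8,681.02.
Total interest = total paid − principal = $8,681.02 − $8,063.00 = $618.02.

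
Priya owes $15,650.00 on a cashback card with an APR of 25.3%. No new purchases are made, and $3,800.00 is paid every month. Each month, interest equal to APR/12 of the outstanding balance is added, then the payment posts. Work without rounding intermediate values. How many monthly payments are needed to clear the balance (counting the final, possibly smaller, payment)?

Monthly rate r = 25.3%/12 = 2.10833% = 0.0210833.
Recurrence: B ← B·(1+r) − $3,800.00.
Month 1: interest $329.95; balance after payment $12,179.95.
Month 2: interest $256.79; balance after payment $8,636.75.
Month 3: interest $182.09; balance after payment $5,018.84.
Month 4: interest $105.81; balance after payment $1,324.65.
Month 5: interest $27.93; balance after payment $0.00.

5 payments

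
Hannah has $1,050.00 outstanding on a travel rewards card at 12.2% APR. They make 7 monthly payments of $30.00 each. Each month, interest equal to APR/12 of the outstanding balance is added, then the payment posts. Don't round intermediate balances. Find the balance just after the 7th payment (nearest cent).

Monthly rate r = 12.2%/12 = 1.01667% = 0.0101667.
Each month: B ← B·(1+r) − $30.00.
Month 1: interest $10.67; balance after payment $1,030.67.
Month 2: interest $10.48; balance after payment $1,011.15.
Month 3: interest $10.28; balance after payment $991.43.
Month 4: interest $10.08; balance after payment $971.51.
Month 5: interest $9.88; balance after payment $951.39.
Month 6: interest $9.67; balance after payment $931.06.
Month 7: interest $9.47; balance after payment $910.53.

$910.53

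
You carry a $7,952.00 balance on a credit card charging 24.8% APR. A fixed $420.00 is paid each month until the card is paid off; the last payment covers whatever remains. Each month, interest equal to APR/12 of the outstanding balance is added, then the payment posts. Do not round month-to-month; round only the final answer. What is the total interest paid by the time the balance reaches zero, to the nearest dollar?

Monthly rate r = 24.8%/12 = 2.06667% = 0.0206667.
Payoff takes n = ⌈−ln(1 − rB₀/P)/ln(1+r)⌉ = ⌈24.267⌉ = 25 payments; the last is $113.10.
Total paid = 24·$420.00 + $113.10 = $10,193.10.
Total interest = total paid − principal = $10,193.10 − $7,952.00 = $2,241.10.

$2,241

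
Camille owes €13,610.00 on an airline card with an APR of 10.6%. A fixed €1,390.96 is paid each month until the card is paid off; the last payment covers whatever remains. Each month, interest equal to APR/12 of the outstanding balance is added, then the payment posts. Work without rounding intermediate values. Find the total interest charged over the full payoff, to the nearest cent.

€688.42

Monthly rate r = 10.6%/12 = 0.883333% = 0.00883333.
Payoff takes n = ⌈−ln(1 − rB₀/P)/ln(1+r)⌉ = ⌈10.279⌉ = 11 payments; the last is €388.82.
Total paid = 10·€1,390.96 + €388.82 = €14,298.42.
Total interest = total paid − principal = €14,298.42 − €13,610.00 = €688.42.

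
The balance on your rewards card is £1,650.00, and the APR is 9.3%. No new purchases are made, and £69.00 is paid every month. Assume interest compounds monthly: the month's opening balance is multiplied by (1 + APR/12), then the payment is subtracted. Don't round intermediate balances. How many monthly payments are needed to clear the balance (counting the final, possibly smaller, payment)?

27 payments

Monthly rate r = 9.3%/12 = 0.775% = 0.00775.
Recurrence: B ← B·(1+r) − £69.00.
Month 1: interest £12.79; balance after payment £1,593.79.
Month 2: interest £12.35; balance after payment £1,537.14.
Closed form: n = −ln(1 − rB₀/P)/ln(1+r) = −ln(0.81467)/ln(1.00775) ≈ 26.550, so the balance reaches zero during payment 27.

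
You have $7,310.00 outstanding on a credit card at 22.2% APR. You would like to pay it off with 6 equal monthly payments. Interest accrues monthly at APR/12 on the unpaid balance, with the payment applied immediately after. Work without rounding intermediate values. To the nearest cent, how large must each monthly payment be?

$1,298.43

Monthly rate r = 22.2%/12 = 1.85% = 0.0185.
Level-payment amortization: P = B₀·r / (1 − (1+r)^(−n)) = 7310.00·0.0185 / (1 − 1.0185^(−6)).
Denominator 1 − (1+r)^(−6) = 0.10415309.
P = 135.235 / 0.10415309 ≈ 1298.43.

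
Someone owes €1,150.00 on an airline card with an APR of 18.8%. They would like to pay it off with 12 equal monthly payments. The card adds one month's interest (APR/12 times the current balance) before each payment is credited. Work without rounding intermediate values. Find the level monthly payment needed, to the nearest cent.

Monthly rate r = 18.8%/12 = 1.56667% = 0.0156667.
Level-payment amortization: P = B₀·r / (1 − (1+r)^(−n)) = 1150.00·0.0156667 / (1 − 1.01567^(−12)).
Denominator 1 − (1+r)^(−12) = 0.170176736.
P = 18.0167 / 0.170176736 ≈ 105.87.

€105.87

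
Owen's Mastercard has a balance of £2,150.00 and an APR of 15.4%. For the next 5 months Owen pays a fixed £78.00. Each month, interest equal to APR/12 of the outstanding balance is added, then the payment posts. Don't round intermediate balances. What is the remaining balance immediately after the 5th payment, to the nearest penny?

Monthly rate r = 15.4%/12 = 1.28333% = 0.0128333.
Each month: B ← B·(1+r) − £78.00.
Month 1: interest £27.59; balance after payment £2,099.59.
Month 2: interest £26.94; balance after payment £2,048.54.
Month 3: interest £26.29; balance after payment £1,996.83.
Month 4: interest £25.63; balance after payment £1,944.45.
Month 5: interest £24.95; balance after payment £1,891.41.

£1,891.41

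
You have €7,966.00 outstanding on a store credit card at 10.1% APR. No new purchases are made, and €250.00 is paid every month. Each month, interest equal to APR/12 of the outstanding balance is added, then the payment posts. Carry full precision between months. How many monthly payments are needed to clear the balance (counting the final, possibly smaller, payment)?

Monthly rate r = 10.1%/12 = 0.841667% = 0.00841667.
Recurrence: B ← B·(1+r) − €250.00.
Month 1: interest €67.05; balance after payment €7,783.05.
Month 2: interest €65.51; balance after payment €7,598.55.
Closed form: n = −ln(1 − rB₀/P)/ln(1+r) = −ln(0.73181)/ln(1.00842) ≈ 37.253, so the balance reaches zero during payment 38.

38 months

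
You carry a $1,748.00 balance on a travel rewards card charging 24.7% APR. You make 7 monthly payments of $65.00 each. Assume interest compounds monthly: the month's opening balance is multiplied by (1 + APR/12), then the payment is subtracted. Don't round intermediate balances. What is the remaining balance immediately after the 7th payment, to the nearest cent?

Monthly rate r = 24.7%/12 = 2.05833% = 0.0205833.
Each month: B ← B·(1+r) − $65.00.
Month 1: interest $35.98; balance after payment $1,718.98.
Month 2: interest $35.38; balance after payment $1,689.36.
Month 3: interest $34.77; balance after payment $1,659.13.
Month 4: interest $34.15; balance after payment $1,628.29.
Month 5: interest $33.52; balance after payment $1,596.80.
Month 6: interest $32.87; balance after payment $1,564.67.
Month 7: interest $32.21; balance after payment $1,531.87.

$1,531.87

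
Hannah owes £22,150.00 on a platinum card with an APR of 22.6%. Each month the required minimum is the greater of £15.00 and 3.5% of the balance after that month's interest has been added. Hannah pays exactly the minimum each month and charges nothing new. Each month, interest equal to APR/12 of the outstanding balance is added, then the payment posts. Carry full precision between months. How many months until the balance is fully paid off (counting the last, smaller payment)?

274 months

Monthly rate r = 22.6%/12 = 1.88333% = 0.0188333.
While 3.5% of the post-interest balance exceeds £15.00, each month B ← (B·(1+r))·(1 − 0.035), i.e. B shrinks by the factor (1+r)·0.965 = 0.98317.
This holds for months 1–234. Entering month 235 the balance is £417.74; 3.5% of the post-interest balance is now below £15.00, so the flat £15.00 minimum applies from here.
From month 235 a fixed £15.00 at rate r clears £417.74 in 40 more payments. Total: 234 + 40 = 274 months.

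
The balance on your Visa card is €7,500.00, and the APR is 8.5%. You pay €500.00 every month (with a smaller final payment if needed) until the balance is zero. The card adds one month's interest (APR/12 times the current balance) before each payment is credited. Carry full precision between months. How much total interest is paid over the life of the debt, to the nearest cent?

Monthly rate r = 8.5%/12 = 0.708333% = 0.00708333.
Payoff takes n = ⌈−ln(1 − rB₀/P)/ln(1+r)⌉ = ⌈15.914⌉ = 16 payments; the last is €457.31.
Total paid = 15·€500.00 + €457.31 = €7,957.31.
Total interest = total paid − principal = €7,957.31 − €7,500.00 = €457.31.

€457.31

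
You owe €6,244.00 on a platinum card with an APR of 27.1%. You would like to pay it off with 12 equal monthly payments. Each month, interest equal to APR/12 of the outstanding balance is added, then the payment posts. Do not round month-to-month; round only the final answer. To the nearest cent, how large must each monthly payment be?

€599.84

Monthly rate r = 27.1%/12 = 2.25833% = 0.0225833.
Level-payment amortization: P = B₀·r / (1 − (1+r)^(−n)) = 6244.00·0.0225833 / (1 − 1.02258^(−12)).
Denominator 1 − (1+r)^(−12) = 0.235080946.
P = 141.01 / 0.235080946 ≈ 599.84.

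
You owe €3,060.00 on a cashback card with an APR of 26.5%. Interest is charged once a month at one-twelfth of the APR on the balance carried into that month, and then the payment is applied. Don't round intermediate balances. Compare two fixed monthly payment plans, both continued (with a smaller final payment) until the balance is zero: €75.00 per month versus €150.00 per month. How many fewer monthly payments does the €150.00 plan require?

Monthly rate r = 26.5%/12 = 2.20833% = 0.0220833.
At €75.00/mo: n = ⌈−ln(1 − rB₀/P)/ln(1+r)⌉ = 106 payments (last €65.73); total interest = total paid − €3,060.00 = €4,880.73.
At €150.00/mo: 28 payments (last €62.10); total interest €1,052.10.
Payments saved = 106 − 28 = 78.

78 fewer payments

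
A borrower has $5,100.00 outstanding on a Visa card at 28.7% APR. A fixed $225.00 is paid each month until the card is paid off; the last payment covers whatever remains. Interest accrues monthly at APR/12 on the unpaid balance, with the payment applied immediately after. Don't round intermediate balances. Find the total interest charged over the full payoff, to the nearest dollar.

Monthly rate r = 28.7%/12 = 2.39167% = 0.0239167.
Payoff takes n = ⌈−ln(1 − rB₀/P)/ln(1+r)⌉ = ⌈33.049⌉ = 34 payments; the last is $11.25.
Total paid = 33·$225.00 + $11.25 = $7,436.25.
Total interest = total paid − principal = $7,436.25 − $5,100.00 = $2,336.25.

$2,336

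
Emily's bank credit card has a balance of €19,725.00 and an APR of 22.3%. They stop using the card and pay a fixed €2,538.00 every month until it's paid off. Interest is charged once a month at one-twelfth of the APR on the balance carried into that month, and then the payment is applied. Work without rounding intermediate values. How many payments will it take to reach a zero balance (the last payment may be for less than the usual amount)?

9 months

Monthly rate r = 22.3%/12 = 1.85833% = 0.0185833.
Recurrence: B ← B·(1+r) − €2,538.00.
Month 1: interest €366.56; balance after payment €17,553.56.
Month 2: interest €326.20; balance after payment €15,341.76.
Closed form: n = −ln(1 − rB₀/P)/ln(1+r) = −ln(0.85557)/ln(1.01858) ≈ 8.472, so the balance reaches zero during payment 9.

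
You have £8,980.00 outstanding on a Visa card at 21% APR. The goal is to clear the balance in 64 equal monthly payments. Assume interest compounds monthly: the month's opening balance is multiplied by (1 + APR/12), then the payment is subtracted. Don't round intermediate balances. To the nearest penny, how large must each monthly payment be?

Monthly rate r = 21%/12 = 1.75% = 0.0175.
Level-payment amortization: P = B₀·r / (1 − (1+r)^(−n)) = 8980.00·0.0175 / (1 − 1.0175^(−64)).
Denominator 1 − (1+r)^(−64) = 0.670544126.
P = 157.15 / 0.670544126 ≈ 234.36.

£234.36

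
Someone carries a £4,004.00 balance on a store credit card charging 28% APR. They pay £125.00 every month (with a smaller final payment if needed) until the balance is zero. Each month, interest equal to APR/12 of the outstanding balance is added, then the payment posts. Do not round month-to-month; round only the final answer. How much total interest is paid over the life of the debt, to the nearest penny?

£3,453.43

Monthly rate r = 28%/12 = 2.33333% = 0.0233333.
Payoff takes n = ⌈−ln(1 − rB₀/P)/ln(1+r)⌉ = ⌈59.657⌉ = 60 payments; the last is £82.43.
Total paid = 59·£125.00 + £82.43 = £7,457.43.
Total interest = total paid − principal = £7,457.43 − £4,004.00 = £3,453.43.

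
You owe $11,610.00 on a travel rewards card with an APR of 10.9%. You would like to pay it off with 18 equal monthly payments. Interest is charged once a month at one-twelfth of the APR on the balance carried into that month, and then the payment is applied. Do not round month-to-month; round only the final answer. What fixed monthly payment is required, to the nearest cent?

Monthly rate r = 10.9%/12 = 0.908333% = 0.00908333.
Level-payment amortization: P = B₀·r / (1 − (1+r)^(−n)) = 11610.00·0.00908333 / (1 − 1.00908^(−18)).
Denominator 1 − (1+r)^(−18) = 0.150206503.
P = 105.458 / 0.150206503 ≈ 702.08.

$702.08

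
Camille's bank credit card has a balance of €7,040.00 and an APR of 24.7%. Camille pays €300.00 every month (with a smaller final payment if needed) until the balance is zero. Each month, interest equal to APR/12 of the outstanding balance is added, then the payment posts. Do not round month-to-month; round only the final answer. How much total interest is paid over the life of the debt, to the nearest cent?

Monthly rate r = 24.7%/12 = 2.05833% = 0.0205833.
Payoff takes n = ⌈−ln(1 − rB₀/P)/ln(1+r)⌉ = ⌈32.382⌉ = 33 payments; the last is €115.22.
Total paid = 32·€300.00 + €115.22 = €9,715.22.
Total interest = total paid − principal = €9,715.22 − €7,040.00 = €2,675.22.

€2,675.22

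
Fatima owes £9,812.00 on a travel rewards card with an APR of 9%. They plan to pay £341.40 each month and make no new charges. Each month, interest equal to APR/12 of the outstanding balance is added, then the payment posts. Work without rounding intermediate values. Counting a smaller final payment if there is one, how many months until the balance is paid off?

33 payments

Monthly rate r = 9%/12 = 0.75% = 0.0075.
Recurrence: B ← B·(1+r) − £341.40.
Month 1: interest £73.59; balance after payment £9,544.19.
Month 2: interest £71.58; balance after payment £9,274.37.
Closed form: n = −ln(1 − rB₀/P)/ln(1+r) = −ln(0.78445)/ln(1.0075) ≈ 32.492, so the balance reaches zero during payment 33.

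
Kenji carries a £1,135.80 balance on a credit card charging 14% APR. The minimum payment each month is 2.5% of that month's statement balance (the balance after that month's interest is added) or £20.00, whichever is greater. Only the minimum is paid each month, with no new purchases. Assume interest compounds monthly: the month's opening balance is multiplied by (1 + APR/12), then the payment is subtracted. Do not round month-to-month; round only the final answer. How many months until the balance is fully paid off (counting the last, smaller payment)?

Monthly rate r = 14%/12 = 1.16667% = 0.0116667.
While 2.5% of the post-interest balance exceeds £20.00, each month B ← (B·(1+r))·(1 − 0.025), i.e. B shrinks by the factor (1+r)·0.975 = 0.98638.
This holds for months 1–27. Entering month 28 the balance is £784.22; 2.5% of the post-interest balance is now below £20.00, so the flat £20.00 minimum applies from here.
From month 28 a fixed £20.00 at rate r clears £784.22 in 53 more payments. Total: 27 + 53 = 80 months.

80 months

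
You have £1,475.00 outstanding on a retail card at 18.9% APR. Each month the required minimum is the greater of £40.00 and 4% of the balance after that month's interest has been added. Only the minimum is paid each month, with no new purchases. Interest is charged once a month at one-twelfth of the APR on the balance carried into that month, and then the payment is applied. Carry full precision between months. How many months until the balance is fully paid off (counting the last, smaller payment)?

48 months

Monthly rate r = 18.9%/12 = 1.575% = 0.01575.
While 4% of the post-interest balance exceeds £40.00, each month B ← (B·(1+r))·(1 − 0.04), i.e. B shrinks by the factor (1+r)·0.96 = 0.97512.
This holds for months 1–17. Entering month 18 the balance is £961.12; 4% of the post-interest balance is now below £40.00, so the flat £40.00 minimum applies from here.
From month 18 a fixed £40.00 at rate r clears £961.12 in 31 more payments. Total: 17 + 31 = 48 months.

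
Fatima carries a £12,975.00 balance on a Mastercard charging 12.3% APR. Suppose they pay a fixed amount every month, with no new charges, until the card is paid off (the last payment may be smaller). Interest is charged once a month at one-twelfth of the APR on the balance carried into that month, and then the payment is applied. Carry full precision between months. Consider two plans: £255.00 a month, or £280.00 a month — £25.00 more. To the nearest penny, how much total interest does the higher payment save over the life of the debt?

Monthly rate r = 12.3%/12 = 1.025% = 0.01025.
At £255.00/mo: n = ⌈−ln(1 − rB₀/P)/ln(1+r)⌉ = 73 payments (last £73.98); total interest = total paid − £12,975.00 = £5,458.98.
At £280.00/mo: 64 payments (last £51.05); total interest £4,716.05.
Interest saved = £5,458.98 − £4,716.05 = £742.93.

£742.93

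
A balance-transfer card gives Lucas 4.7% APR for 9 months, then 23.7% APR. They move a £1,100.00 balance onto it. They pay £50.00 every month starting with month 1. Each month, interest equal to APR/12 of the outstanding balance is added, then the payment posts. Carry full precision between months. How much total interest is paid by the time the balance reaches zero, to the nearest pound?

Promo months 1–9 at r₀ = 4.7%/12 = 0.00391667; months 10+ at r₁ = 23.7%/12 = 0.01975.
After month 9: iterate B ← B·(1+r₀) − £50.00 for 9 months → £682.27.
Then at r₁ with £50.00/mo: n₂ = −ln(1 − r₁·B/P)/ln(1+r₁) ≈ 16.06 → 17 more payments.
Total paid = 25·£50.00 + £2.85 = £1,252.85; interest = £1,252.85 − £1,100.00 = £152.85.

£153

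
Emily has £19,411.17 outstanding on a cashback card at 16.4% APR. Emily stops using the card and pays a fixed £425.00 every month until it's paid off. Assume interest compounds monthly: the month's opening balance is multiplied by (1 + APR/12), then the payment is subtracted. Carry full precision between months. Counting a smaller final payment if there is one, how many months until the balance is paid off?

Monthly rate r = 16.4%/12 = 1.36667% = 0.0136667.
Recurrence: B ← B·(1+r) − £425.00.
Month 1: interest £265.29; balance after payment £19,251.46.
Month 2: interest £263.10; balance after payment £19,089.56.
Closed form: n = −ln(1 − rB₀/P)/ln(1+r) = −ln(0.3758)/ln(1.01367) ≈ 72.101, so the balance reaches zero during payment 73.

73 months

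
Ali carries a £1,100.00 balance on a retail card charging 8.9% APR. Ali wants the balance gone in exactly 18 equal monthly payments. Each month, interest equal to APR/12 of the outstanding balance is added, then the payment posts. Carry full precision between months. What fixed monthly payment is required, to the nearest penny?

£65.51

Monthly rate r = 8.9%/12 = 0.741667% = 0.00741667.
Level-payment amortization: P = B₀·r / (1 − (1+r)^(−n)) = 1100.00·0.00741667 / (1 − 1.00742^(−18)).
Denominator 1 − (1+r)^(−18) = 0.124541362.
P = 8.15833 / 0.124541362 ≈ 65.51.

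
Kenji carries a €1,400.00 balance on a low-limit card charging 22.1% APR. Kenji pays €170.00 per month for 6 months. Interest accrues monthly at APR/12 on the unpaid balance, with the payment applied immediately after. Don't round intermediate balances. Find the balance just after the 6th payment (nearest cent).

€493.87

Monthly rate r = 22.1%/12 = 1.84167% = 0.0184167.
Each month: B ← B·(1+r) − €170.00.
Month 1: interest €25.78; balance after payment €1,255.78.
Month 2: interest €23.13; balance after payment €1,108.91.
Month 3: interest €20.42; balance after payment €959.33.
Month 4: interest €17.67; balance after payment €807.00.
Month 5: interest €14.86; balance after payment €651.86.
Month 6: interest €12.01; balance after payment €493.87.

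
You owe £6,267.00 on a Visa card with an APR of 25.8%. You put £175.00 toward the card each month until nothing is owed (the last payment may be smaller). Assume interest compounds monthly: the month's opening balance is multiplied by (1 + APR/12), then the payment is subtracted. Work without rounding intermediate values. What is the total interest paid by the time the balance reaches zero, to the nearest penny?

Monthly rate r = 25.8%/12 = 2.15% = 0.0215.
Payoff takes n = ⌈−ln(1 − rB₀/P)/ln(1+r)⌉ = ⌈69.078⌉ = 70 payments; the last is £13.81.
Total paid = 69·£175.00 + £13.81 = £12,088.81.
Total interest = total paid − principal = £12,088.81 − £6,267.00 = £5,821.81.

£5,821.81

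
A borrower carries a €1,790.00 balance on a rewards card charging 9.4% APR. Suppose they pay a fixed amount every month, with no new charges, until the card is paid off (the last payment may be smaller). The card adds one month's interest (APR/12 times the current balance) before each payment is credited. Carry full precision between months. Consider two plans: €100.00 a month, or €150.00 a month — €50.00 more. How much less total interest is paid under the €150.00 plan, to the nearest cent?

€49.48

Monthly rate r = 9.4%/12 = 0.783333% = 0.00783333.
At €100.00/mo: n = ⌈−ln(1 − rB₀/P)/ln(1+r)⌉ = 20 payments (last €36.25); total interest = total paid − €1,790.00 = €146.25.
At €150.00/mo: 13 payments (last €86.77); total interest €96.77.
Interest saved = €146.25 − €96.77 = €49.48.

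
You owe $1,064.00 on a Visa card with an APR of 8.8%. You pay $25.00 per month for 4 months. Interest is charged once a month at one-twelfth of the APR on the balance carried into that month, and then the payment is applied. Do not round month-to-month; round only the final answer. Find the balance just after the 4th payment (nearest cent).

Monthly rate r = 8.8%/12 = 0.733333% = 0.00733333.
Each month: B ← B·(1+r) − $25.00.
Month 1: interest $7.80; balance after payment $1,046.80.
Month 2: interest $7.68; balance after payment $1,029.48.
Month 3: interest $7.55; balance after payment $1,012.03.
Month 4: interest $7.42; balance after payment $994.45.

$994.45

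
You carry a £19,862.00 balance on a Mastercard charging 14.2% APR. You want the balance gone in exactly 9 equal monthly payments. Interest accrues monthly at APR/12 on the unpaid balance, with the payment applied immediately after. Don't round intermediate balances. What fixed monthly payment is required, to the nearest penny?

Monthly rate r = 14.2%/12 = 1.18333% = 0.0118333.
Level-payment amortization: P = B₀·r / (1 − (1+r)^(−n)) = 19862.00·0.0118333 / (1 − 1.01183^(−9)).
Denominator 1 − (1+r)^(−9) = 0.100462739.
P = 235.034 / 0.100462739 ≈ 2339.51.

£2,339.51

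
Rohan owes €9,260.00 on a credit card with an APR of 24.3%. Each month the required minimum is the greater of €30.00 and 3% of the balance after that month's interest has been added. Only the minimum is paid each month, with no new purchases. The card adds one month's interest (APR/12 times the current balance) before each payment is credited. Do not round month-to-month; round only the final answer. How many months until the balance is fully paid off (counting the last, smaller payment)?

Monthly rate r = 24.3%/12 = 2.025% = 0.02025.
While 3% of the post-interest balance exceeds €30.00, each month B ← (B·(1+r))·(1 − 0.03), i.e. B shrinks by the factor (1+r)·0.97 = 0.98964.
This holds for months 1–216. Entering month 217 the balance is €977.08; 3% of the post-interest balance is now below €30.00, so the flat €30.00 minimum applies from here.
From month 217 a fixed €30.00 at rate r clears €977.08 in 54 more payments. Total: 216 + 54 = 270 months.

270 months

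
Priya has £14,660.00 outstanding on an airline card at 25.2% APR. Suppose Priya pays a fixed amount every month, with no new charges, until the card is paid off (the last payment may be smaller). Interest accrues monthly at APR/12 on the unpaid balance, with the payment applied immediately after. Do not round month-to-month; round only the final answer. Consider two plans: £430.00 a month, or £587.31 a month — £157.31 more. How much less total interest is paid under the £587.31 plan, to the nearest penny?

£5,051.90

Monthly rate r = 25.2%/12 = 2.1% = 0.021.
At £430.00/mo: n = ⌈−ln(1 − rB₀/P)/ln(1+r)⌉ = 61 payments (last £242.45); total interest = total paid − £14,660.00 = £11,382.45.
At £587.31/mo: 36 payments (last £434.70); total interest £6,330.55.
Interest saved = £11,382.45 − £6,330.55 = £5,051.90.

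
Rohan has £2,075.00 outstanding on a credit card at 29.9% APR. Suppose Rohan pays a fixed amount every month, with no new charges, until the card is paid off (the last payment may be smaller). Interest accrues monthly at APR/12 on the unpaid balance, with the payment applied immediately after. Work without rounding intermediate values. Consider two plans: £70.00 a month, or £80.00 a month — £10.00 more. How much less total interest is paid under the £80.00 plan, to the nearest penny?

£438.07

Monthly rate r = 29.9%/12 = 2.49167% = 0.0249167.
At £70.00/mo: n = ⌈−ln(1 − rB₀/P)/ln(1+r)⌉ = 55 payments (last £36.33); total interest = total paid − £2,075.00 = £1,741.33.
At £80.00/mo: 43 payments (last £18.26); total interest £1,303.26.
Interest saved = £1,741.33 − £1,303.26 = £438.07.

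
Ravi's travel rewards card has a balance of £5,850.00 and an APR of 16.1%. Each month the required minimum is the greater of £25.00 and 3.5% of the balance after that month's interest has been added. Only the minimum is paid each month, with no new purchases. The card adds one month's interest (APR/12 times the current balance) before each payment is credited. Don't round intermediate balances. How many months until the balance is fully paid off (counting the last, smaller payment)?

131 months

Monthly rate r = 16.1%/12 = 1.34167% = 0.0134167.
While 3.5% of the post-interest balance exceeds £25.00, each month B ← (B·(1+r))·(1 − 0.035), i.e. B shrinks by the factor (1+r)·0.965 = 0.97795.
This holds for months 1–95. Entering month 96 the balance is £703.26; 3.5% of the post-interest balance is now below £25.00, so the flat £25.00 minimum applies from here.
From month 96 a fixed £25.00 at rate r clears £703.26 in 36 more payments. Total: 95 + 36 = 131 months.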